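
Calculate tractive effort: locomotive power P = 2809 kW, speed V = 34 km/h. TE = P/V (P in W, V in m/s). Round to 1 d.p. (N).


Convert: P = 2809 kW = 2809000 W
V = 34 / 3.6 = 9.4444 m/s
TE = 2809000 / 9.4444
TE = 297423.5 N

297423.5


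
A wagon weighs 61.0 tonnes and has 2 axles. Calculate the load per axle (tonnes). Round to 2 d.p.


Load per axle = total weight / number of axles
Load = 61.0 / 2
Load = 30.50 tonnes

30.50


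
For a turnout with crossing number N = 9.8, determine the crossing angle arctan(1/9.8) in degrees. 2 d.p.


1/N = 1/9.8 = 0.102041
angle = arctan(0.102041) = 0.101689 rad
angle = 0.101689 * 180/pi = 5.83 degrees

5.83


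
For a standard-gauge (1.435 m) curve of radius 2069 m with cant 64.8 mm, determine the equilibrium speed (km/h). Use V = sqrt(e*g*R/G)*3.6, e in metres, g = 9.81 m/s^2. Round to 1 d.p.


Convert cant: e = 64.8 mm = 0.0648 m
V_ms = sqrt(0.0648 * 9.81 * 2069 / 1.435)
V_ms = sqrt(916.542489) = 30.2745 m/s
V = 30.2745 * 3.6 = 109.0 km/h

109.0


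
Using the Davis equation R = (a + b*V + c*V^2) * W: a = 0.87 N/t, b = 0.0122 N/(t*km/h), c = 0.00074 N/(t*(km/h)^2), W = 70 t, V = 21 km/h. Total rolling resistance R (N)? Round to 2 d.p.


b*V = 0.0122 * 21 = 0.2562
c*V^2 = 0.00074 * 441 = 0.32634
R_per_t = 0.87 + 0.2562 + 0.32634 = 1.45254 N/t
R_total = 1.45254 * 70 = 101.68 N

101.68


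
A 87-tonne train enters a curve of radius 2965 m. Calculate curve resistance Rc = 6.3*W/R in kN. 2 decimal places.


Rc = 6.3 * W / R
Rc = 6.3 * 87 / 2965
Rc = 548.1 / 2965
Rc = 0.18 kN

0.18


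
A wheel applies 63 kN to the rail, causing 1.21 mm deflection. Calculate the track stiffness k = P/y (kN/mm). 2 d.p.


Track stiffness k = P / y
k = 63 / 1.21
k = 52.07 kN/mm

52.07


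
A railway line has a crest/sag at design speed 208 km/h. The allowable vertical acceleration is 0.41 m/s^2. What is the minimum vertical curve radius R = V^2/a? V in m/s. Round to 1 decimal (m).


Convert speed: V = 208 / 3.6 = 57.7778 m/s
V^2 = 3338.2716 m^2/s^2
R_v = 3338.2716 / 0.41
R_v = 8142.1 m

8142.1


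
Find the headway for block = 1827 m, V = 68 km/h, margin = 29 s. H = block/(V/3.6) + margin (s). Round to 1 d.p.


V = 68 / 3.6 = 18.8889 m/s
Block traversal time = 1827 / 18.8889 = 96.7235 s
Headway = 96.7235 + 29
Headway = 125.7 s

125.7


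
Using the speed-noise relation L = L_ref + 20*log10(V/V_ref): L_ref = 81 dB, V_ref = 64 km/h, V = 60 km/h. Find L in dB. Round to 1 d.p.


V/V_ref = 60 / 64 = 0.9375
log10(0.9375) = -0.028029
20 * -0.028029 = -0.5606
L = 81 + -0.5606 = 80.4 dB

80.4


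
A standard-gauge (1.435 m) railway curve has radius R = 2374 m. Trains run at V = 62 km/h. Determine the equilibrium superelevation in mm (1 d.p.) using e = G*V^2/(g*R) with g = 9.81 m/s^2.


Convert speed: V = 62 / 3.6 = 17.2222 m/s
Apply formula: e = 1.435 * 17.2222^2 / (9.81 * 2374)
e = 1.435 * 296.6049 / 23288.94
e = 0.018276 m = 18.3 mm

18.3


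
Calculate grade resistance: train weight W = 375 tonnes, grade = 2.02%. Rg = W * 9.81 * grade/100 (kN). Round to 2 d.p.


Rg = W * 9.81 * grade / 100
Rg = 375 * 9.81 * 2.02 / 100
Rg = 3678.75 * 0.0202
Rg = 74.31 kN

74.31


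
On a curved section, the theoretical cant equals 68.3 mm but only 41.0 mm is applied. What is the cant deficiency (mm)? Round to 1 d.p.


Cant deficiency = equilibrium cant - actual cant
CD = 68.3 - 41.0
CD = 27.3 mm

27.3


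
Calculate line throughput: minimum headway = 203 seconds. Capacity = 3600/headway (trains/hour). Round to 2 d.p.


Capacity = 3600 / headway
Capacity = 3600 / 203
Capacity = 17.73 trains/hour

17.73


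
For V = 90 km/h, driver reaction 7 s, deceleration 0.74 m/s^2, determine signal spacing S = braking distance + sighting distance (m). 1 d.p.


V = 90 / 3.6 = 25.0 m/s
Braking distance = 25.0^2 / (2*0.74) = 422.2973 m
Sighting distance = 25.0 * 7 = 175.0 m
S = 422.2973 + 175.0 = 597.3 m

597.3


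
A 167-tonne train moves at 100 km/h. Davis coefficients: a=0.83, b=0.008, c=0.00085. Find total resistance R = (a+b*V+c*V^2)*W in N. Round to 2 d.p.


b*V = 0.008 * 100 = 0.8
c*V^2 = 0.00085 * 10000 = 8.5
R_per_t = 0.83 + 0.8 + 8.5 = 10.13 N/t
R_total = 10.13 * 167 = 1691.71 N

1691.71


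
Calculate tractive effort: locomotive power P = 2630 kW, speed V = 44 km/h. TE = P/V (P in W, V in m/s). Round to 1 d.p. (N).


Convert: P = 2630 kW = 2630000 W
V = 44 / 3.6 = 12.2222 m/s
TE = 2630000 / 12.2222
TE = 215181.8 N

215181.8


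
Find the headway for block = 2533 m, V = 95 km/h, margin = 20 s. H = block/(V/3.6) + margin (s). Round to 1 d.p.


V = 95 / 3.6 = 26.3889 m/s
Block traversal time = 2533 / 26.3889 = 95.9874 s
Headway = 95.9874 + 20
Headway = 116.0 s

116.0


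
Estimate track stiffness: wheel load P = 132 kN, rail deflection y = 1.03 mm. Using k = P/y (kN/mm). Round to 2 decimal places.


Track stiffness k = P / y
k = 132 / 1.03
k = 128.16 kN/mm

128.16


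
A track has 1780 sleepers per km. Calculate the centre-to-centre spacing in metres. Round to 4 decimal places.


Spacing = 1000 m / number of sleepers
Spacing = 1000 / 1780
Spacing = 0.5618 m

0.5618


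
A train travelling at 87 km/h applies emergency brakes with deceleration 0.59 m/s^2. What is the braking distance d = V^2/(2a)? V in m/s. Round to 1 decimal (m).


Convert speed: V = 87 / 3.6 = 24.1667 m/s
V^2 = 584.0278
d = 584.0278 / (2 * 0.59)
d = 584.0278 / 1.18
d = 494.9 m

494.9


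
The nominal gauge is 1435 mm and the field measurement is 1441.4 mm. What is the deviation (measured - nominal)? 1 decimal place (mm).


Deviation = measured - nominal
Deviation = 1441.4 - 1435
Deviation = 6.4 mm

6.4


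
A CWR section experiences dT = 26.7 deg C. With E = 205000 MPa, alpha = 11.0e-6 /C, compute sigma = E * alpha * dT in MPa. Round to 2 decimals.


sigma = E * alpha * dT
sigma = 205000 * 11.0e-6 * 26.7
sigma = 2.255 * 26.7
sigma = 60.21 MPa

60.21


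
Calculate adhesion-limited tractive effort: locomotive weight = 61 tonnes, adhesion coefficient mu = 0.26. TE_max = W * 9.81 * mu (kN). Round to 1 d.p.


TE_max = W * g * mu
TE_max = 61 * 9.81 * 0.26
TE_max = 598.41 * 0.26
TE_max = 155.6 kN

155.6


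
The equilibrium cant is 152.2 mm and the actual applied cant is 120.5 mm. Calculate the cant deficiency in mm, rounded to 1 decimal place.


Cant deficiency = equilibrium cant - actual cant
CD = 152.2 - 120.5
CD = 31.7 mm

31.7


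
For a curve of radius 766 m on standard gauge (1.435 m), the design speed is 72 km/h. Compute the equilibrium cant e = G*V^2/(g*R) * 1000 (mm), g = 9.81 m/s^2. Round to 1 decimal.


Convert speed: V = 72 / 3.6 = 20.0 m/s
Apply formula: e = 1.435 * 20.0^2 / (9.81 * 766)
e = 1.435 * 400.0 / 7514.46
e = 0.076386 m = 76.4 mm

76.4


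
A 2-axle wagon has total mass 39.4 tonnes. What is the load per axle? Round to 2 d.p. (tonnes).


Load per axle = total weight / number of axles
Load = 39.4 / 2
Load = 19.70 tonnes

19.70


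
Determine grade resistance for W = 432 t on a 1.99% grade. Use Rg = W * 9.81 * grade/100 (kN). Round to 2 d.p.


Rg = W * 9.81 * grade / 100
Rg = 432 * 9.81 * 1.99 / 100
Rg = 4237.92 * 0.0199
Rg = 84.33 kN

84.33


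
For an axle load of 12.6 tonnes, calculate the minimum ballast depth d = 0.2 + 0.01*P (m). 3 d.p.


d = 0.2 + 0.01 * 12.6
d = 0.2 + 0.126
d = 0.326 m

0.326


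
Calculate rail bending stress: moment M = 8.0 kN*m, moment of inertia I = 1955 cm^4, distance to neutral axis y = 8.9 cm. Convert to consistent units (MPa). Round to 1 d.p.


Convert units:
M = 8.0 kN*m = 8000000 N*mm
y = 8.9 cm = 89 mm
I = 1955 cm^4 = 19550000 mm^4
sigma = 8000000 * 89 / 19550000
sigma = 36.4 MPa

36.4


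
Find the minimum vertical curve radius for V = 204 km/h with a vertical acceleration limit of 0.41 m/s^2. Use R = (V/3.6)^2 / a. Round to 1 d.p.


Convert speed: V = 204 / 3.6 = 56.6667 m/s
V^2 = 3211.1111 m^2/s^2
R_v = 3211.1111 / 0.41
R_v = 7832.0 m

7832.0


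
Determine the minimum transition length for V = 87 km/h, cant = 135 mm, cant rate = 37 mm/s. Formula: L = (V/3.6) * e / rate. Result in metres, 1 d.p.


Convert speed: V = 87 / 3.6 = 24.1667 m/s
L = 24.1667 * 135 / 37
L = 3262.5 / 37
L = 88.2 m

88.2


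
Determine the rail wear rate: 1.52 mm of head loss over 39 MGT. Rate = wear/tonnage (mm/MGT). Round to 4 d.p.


Wear rate = total wear / cumulative tonnage
Rate = 1.52 / 39
Rate = 0.0390 mm/MGT

0.0390


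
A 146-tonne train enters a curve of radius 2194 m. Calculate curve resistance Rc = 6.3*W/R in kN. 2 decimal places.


Rc = 6.3 * W / R
Rc = 6.3 * 146 / 2194
Rc = 919.8 / 2194
Rc = 0.42 kN

0.42


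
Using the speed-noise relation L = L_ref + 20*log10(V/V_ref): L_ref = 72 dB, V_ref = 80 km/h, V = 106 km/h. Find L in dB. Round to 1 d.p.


V/V_ref = 106 / 80 = 1.325
log10(1.325) = 0.122216
20 * 0.122216 = 2.4443
L = 72 + 2.4443 = 74.4 dB

74.4


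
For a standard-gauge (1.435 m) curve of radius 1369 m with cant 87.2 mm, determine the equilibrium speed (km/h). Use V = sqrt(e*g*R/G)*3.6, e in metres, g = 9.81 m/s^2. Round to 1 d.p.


Convert cant: e = 87.2 mm = 0.0872 m
V_ms = sqrt(0.0872 * 9.81 * 1369 / 1.435)
V_ms = sqrt(816.088089) = 28.5673 m/s
V = 28.5673 * 3.6 = 102.8 km/h

102.8


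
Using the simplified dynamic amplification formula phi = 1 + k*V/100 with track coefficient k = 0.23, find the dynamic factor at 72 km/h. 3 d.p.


phi = 1 + k * V / 100
phi = 1 + 0.23 * 72 / 100
phi = 1 + 0.1656
phi = 1.166

1.166


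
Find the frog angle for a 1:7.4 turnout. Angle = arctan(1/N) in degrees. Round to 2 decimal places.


1/N = 1/7.4 = 0.135135
angle = arctan(0.135135) = 0.134321 rad
angle = 0.134321 * 180/pi = 7.70 degrees

7.70


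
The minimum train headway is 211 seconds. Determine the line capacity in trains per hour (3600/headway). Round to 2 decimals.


Capacity = 3600 / headway
Capacity = 3600 / 211
Capacity = 17.06 trains/hour

17.06


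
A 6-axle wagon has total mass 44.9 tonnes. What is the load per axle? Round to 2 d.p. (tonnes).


Load per axle = total weight / number of axles
Load = 44.9 / 6
Load = 7.48 tonnes

7.48


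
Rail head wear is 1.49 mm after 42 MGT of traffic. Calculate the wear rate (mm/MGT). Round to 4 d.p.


Wear rate = total wear / cumulative tonnage
Rate = 1.49 / 42
Rate = 0.0355 mm/MGT

0.0355


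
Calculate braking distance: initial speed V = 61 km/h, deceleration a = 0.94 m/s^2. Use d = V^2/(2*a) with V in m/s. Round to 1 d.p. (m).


Convert speed: V = 61 / 3.6 = 16.9444 m/s
V^2 = 287.1142
d = 287.1142 / (2 * 0.94)
d = 287.1142 / 1.88
d = 152.7 m

152.7


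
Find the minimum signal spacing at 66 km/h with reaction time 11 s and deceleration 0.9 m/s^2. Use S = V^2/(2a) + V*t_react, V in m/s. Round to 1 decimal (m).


V = 66 / 3.6 = 18.3333 m/s
Braking distance = 18.3333^2 / (2*0.9) = 186.7284 m
Sighting distance = 18.3333 * 11 = 201.6667 m
S = 186.7284 + 201.6667 = 388.4 m

388.4


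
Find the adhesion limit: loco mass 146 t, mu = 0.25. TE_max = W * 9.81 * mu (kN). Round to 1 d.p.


TE_max = W * g * mu
TE_max = 146 * 9.81 * 0.25
TE_max = 1432.26 * 0.25
TE_max = 358.1 kN

358.1


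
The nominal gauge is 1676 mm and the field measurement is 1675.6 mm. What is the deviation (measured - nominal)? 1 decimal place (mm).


Deviation = measured - nominal
Deviation = 1675.6 - 1676
Deviation = -0.4 mm

-0.4


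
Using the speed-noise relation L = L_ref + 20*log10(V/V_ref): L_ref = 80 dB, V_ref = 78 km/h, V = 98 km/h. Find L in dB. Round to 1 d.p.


V/V_ref = 98 / 78 = 1.25641
log10(1.25641) = 0.099131
20 * 0.099131 = 1.9826
L = 80 + 1.9826 = 82.0 dB

82.0


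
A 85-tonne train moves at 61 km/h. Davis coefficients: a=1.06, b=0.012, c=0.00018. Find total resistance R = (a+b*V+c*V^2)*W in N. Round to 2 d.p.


b*V = 0.012 * 61 = 0.732
c*V^2 = 0.00018 * 3721 = 0.66978
R_per_t = 1.06 + 0.732 + 0.66978 = 2.46178 N/t
R_total = 2.46178 * 85 = 209.25 N

209.25


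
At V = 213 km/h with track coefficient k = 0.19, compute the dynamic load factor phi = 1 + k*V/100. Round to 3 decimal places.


phi = 1 + k * V / 100
phi = 1 + 0.19 * 213 / 100
phi = 1 + 0.4047
phi = 1.405

1.405


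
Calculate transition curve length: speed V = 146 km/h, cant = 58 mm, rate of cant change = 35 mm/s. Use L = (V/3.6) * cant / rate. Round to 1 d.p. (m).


Convert speed: V = 146 / 3.6 = 40.5556 m/s
L = 40.5556 * 58 / 35
L = 2352.2222 / 35
L = 67.2 m

67.2


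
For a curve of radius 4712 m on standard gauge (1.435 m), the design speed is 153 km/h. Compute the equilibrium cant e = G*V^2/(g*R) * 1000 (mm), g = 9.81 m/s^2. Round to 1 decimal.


Convert speed: V = 153 / 3.6 = 42.5 m/s
Apply formula: e = 1.435 * 42.5^2 / (9.81 * 4712)
e = 1.435 * 1806.25 / 46224.72
e = 0.056073 m = 56.1 mm

56.1


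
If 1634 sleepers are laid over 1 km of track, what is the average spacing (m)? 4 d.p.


Spacing = 1000 m / number of sleepers
Spacing = 1000 / 1634
Spacing = 0.6120 m

0.6120


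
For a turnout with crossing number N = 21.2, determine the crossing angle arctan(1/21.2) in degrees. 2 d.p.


1/N = 1/21.2 = 0.04717
angle = arctan(0.04717) = 0.047135 rad
angle = 0.047135 * 180/pi = 2.70 degrees

2.70


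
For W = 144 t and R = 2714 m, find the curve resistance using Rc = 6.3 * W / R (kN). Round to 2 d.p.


Rc = 6.3 * W / R
Rc = 6.3 * 144 / 2714
Rc = 907.2 / 2714
Rc = 0.33 kN

0.33


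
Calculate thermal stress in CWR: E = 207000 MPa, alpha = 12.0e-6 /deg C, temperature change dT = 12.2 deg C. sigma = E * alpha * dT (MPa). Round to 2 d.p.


sigma = E * alpha * dT
sigma = 207000 * 12.0e-6 * 12.2
sigma = 2.484 * 12.2
sigma = 30.30 MPa

30.30


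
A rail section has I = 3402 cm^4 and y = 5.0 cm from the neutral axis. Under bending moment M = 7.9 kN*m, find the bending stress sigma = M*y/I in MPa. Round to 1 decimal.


Convert units:
M = 7.9 kN*m = 7900000 N*mm
y = 5.0 cm = 50 mm
I = 3402 cm^4 = 34020000 mm^4
sigma = 7900000 * 50 / 34020000
sigma = 11.6 MPa

11.6


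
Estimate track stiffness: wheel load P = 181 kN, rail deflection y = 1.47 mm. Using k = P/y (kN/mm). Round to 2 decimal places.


Track stiffness k = P / y
k = 181 / 1.47
k = 123.13 kN/mm

123.13


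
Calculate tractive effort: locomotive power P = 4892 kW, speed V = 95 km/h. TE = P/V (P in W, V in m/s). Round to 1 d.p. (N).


Convert: P = 4892 kW = 4892000 W
V = 95 / 3.6 = 26.3889 m/s
TE = 4892000 / 26.3889
TE = 185381.1 N

185381.1


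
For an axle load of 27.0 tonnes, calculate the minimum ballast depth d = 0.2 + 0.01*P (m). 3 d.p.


d = 0.2 + 0.01 * 27.0
d = 0.2 + 0.27
d = 0.470 m

0.470


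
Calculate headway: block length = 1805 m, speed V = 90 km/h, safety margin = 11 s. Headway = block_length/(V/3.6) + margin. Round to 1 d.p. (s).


V = 90 / 3.6 = 25.0 m/s
Block traversal time = 1805 / 25.0 = 72.2 s
Headway = 72.2 + 11
Headway = 83.2 s

83.2


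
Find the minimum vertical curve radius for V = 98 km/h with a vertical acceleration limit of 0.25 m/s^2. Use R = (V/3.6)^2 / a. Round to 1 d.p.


Convert speed: V = 98 / 3.6 = 27.2222 m/s
V^2 = 741.0494 m^2/s^2
R_v = 741.0494 / 0.25
R_v = 2964.2 m

2964.2


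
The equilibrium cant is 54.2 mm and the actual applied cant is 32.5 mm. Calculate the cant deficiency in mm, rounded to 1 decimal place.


Cant deficiency = equilibrium cant - actual cant
CD = 54.2 - 32.5
CD = 21.7 mm

21.7


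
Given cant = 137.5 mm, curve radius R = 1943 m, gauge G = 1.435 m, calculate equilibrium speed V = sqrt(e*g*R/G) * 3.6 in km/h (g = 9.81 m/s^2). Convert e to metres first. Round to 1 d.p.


Convert cant: e = 137.5 mm = 0.1375 m
V_ms = sqrt(0.1375 * 9.81 * 1943 / 1.435)
V_ms = sqrt(1826.38615) = 42.7362 m/s
V = 42.7362 * 3.6 = 153.9 km/h

153.9


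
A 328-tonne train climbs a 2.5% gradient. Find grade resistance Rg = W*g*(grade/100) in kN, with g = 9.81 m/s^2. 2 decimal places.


Rg = W * 9.81 * grade / 100
Rg = 328 * 9.81 * 2.5 / 100
Rg = 3217.68 * 0.025
Rg = 80.44 kN

80.44


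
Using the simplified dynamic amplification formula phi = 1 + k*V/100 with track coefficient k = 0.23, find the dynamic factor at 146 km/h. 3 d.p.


phi = 1 + k * V / 100
phi = 1 + 0.23 * 146 / 100
phi = 1 + 0.3358
phi = 1.336

1.336


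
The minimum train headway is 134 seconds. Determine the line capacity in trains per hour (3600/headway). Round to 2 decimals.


Capacity = 3600 / headway
Capacity = 3600 / 134
Capacity = 26.87 trains/hour

26.87


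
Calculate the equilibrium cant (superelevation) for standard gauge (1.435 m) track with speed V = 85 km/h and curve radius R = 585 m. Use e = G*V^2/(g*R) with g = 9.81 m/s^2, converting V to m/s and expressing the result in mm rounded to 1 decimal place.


Convert speed: V = 85 / 3.6 = 23.6111 m/s
Apply formula: e = 1.435 * 23.6111^2 / (9.81 * 585)
e = 1.435 * 557.4846 / 5738.85
e = 0.139399 m = 139.4 mm

139.4


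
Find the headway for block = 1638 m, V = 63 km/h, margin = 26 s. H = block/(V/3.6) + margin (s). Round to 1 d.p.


V = 63 / 3.6 = 17.5 m/s
Block traversal time = 1638 / 17.5 = 93.6 s
Headway = 93.6 + 26
Headway = 119.6 s

119.6


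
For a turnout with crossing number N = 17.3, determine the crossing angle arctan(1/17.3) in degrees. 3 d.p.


1/N = 1/17.3 = 0.057803
angle = arctan(0.057803) = 0.057739 rad
angle = 0.057739 * 180/pi = 3.308 degrees

3.308


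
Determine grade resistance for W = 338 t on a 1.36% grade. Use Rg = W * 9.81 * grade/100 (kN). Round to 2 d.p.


Rg = W * 9.81 * grade / 100
Rg = 338 * 9.81 * 1.36 / 100
Rg = 3315.78 * 0.0136
Rg = 45.09 kN

45.09


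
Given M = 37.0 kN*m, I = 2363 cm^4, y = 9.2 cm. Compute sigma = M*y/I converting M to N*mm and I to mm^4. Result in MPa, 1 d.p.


Convert units:
M = 37.0 kN*m = 37000000 N*mm
y = 9.2 cm = 92 mm
I = 2363 cm^4 = 23630000 mm^4
sigma = 37000000 * 92 / 23630000
sigma = 144.1 MPa

144.1


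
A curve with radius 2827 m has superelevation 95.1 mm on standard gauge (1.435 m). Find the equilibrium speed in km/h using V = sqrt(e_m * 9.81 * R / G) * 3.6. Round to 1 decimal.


Convert cant: e = 95.1 mm = 0.0951 m
V_ms = sqrt(0.0951 * 9.81 * 2827 / 1.435)
V_ms = sqrt(1837.906576) = 42.8708 m/s
V = 42.8708 * 3.6 = 154.3 km/h

154.3


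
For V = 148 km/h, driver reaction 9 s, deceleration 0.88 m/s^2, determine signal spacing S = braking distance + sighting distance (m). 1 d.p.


V = 148 / 3.6 = 41.1111 m/s
Braking distance = 41.1111^2 / (2*0.88) = 960.2974 m
Sighting distance = 41.1111 * 9 = 370.0 m
S = 960.2974 + 370.0 = 1330.3 m

1330.3


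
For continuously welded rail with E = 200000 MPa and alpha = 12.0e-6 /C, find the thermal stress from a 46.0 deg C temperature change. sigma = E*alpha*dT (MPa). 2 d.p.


sigma = E * alpha * dT
sigma = 200000 * 12.0e-6 * 46.0
sigma = 2.4 * 46.0
sigma = 110.40 MPa

110.40


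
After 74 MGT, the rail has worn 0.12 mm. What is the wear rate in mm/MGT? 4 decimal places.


Wear rate = total wear / cumulative tonnage
Rate = 0.12 / 74
Rate = 0.0016 mm/MGT

0.0016


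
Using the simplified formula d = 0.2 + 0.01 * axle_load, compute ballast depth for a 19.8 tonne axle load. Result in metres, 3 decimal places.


d = 0.2 + 0.01 * 19.8
d = 0.2 + 0.198
d = 0.398 m

0.398


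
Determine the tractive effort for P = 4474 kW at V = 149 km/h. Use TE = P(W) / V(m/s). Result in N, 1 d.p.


Convert: P = 4474 kW = 4474000 W
V = 149 / 3.6 = 41.3889 m/s
TE = 4474000 / 41.3889
TE = 108096.6 N

108096.6


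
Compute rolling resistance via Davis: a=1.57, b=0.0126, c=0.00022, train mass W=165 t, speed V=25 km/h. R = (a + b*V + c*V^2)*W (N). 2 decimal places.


b*V = 0.0126 * 25 = 0.315
c*V^2 = 0.00022 * 625 = 0.1375
R_per_t = 1.57 + 0.315 + 0.1375 = 2.0225 N/t
R_total = 2.0225 * 165 = 333.71 N

333.71


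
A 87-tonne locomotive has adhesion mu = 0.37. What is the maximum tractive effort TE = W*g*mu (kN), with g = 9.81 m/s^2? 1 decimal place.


TE_max = W * g * mu
TE_max = 87 * 9.81 * 0.37
TE_max = 853.47 * 0.37
TE_max = 315.8 kN

315.8


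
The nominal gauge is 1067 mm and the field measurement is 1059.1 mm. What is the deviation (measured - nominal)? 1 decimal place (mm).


Deviation = measured - nominal
Deviation = 1059.1 - 1067
Deviation = -7.9 mm

-7.9


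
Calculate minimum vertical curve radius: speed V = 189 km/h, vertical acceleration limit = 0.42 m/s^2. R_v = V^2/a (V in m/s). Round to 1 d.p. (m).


Convert speed: V = 189 / 3.6 = 52.5 m/s
V^2 = 2756.25 m^2/s^2
R_v = 2756.25 / 0.42
R_v = 6562.5 m

6562.5


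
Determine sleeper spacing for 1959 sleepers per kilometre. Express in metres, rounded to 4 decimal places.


Spacing = 1000 m / number of sleepers
Spacing = 1000 / 1959
Spacing = 0.5105 m

0.5105


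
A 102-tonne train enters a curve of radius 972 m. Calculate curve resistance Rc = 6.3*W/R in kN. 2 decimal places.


Rc = 6.3 * W / R
Rc = 6.3 * 102 / 972
Rc = 642.6 / 972
Rc = 0.66 kN

0.66


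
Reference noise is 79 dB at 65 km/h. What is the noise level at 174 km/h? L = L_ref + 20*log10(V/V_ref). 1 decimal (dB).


V/V_ref = 174 / 65 = 2.676923
log10(2.676923) = 0.427636
20 * 0.427636 = 8.5527
L = 79 + 8.5527 = 87.6 dB

87.6


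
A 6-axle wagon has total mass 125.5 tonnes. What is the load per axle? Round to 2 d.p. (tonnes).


Load per axle = total weight / number of axles
Load = 125.5 / 6
Load = 20.92 tonnes

20.92


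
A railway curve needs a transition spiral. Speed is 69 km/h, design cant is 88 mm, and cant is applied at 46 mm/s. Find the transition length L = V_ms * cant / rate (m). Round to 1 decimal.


Convert speed: V = 69 / 3.6 = 19.1667 m/s
L = 19.1667 * 88 / 46
L = 1686.6667 / 46
L = 36.7 m

36.7


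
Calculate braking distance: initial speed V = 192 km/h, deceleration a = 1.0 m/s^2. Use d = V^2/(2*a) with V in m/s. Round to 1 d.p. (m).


Convert speed: V = 192 / 3.6 = 53.3333 m/s
V^2 = 2844.4444
d = 2844.4444 / (2 * 1.0)
d = 2844.4444 / 2.0
d = 1422.2 m

1422.2


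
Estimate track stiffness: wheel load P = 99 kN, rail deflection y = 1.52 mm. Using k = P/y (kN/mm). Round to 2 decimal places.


Track stiffness k = P / y
k = 99 / 1.52
k = 65.13 kN/mm

65.13


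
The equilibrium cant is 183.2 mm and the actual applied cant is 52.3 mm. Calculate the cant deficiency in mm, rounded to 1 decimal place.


Cant deficiency = equilibrium cant - actual cant
CD = 183.2 - 52.3
CD = 130.9 mm

130.9


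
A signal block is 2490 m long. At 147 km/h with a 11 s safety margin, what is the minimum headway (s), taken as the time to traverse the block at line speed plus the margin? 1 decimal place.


V = 147 / 3.6 = 40.8333 m/s
Block traversal time = 2490 / 40.8333 = 60.9796 s
Headway = 60.9796 + 11
Headway = 72.0 s

72.0


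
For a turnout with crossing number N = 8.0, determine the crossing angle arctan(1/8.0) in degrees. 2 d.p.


1/N = 1/8.0 = 0.125
angle = arctan(0.125) = 0.124355 rad
angle = 0.124355 * 180/pi = 7.13 degrees

7.13


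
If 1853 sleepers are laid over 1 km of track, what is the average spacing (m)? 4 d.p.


Spacing = 1000 m / number of sleepers
Spacing = 1000 / 1853
Spacing = 0.5397 m

0.5397


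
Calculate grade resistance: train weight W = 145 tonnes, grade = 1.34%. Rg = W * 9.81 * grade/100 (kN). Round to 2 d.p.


Rg = W * 9.81 * grade / 100
Rg = 145 * 9.81 * 1.34 / 100
Rg = 1422.45 * 0.0134
Rg = 19.06 kN

19.06


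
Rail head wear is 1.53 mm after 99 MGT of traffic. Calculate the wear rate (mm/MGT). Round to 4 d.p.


Wear rate = total wear / cumulative tonnage
Rate = 1.53 / 99
Rate = 0.0155 mm/MGT

0.0155


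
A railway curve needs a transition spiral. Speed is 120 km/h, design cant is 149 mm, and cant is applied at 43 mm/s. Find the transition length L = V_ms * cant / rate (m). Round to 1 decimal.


Convert speed: V = 120 / 3.6 = 33.3333 m/s
L = 33.3333 * 149 / 43
L = 4966.6667 / 43
L = 115.5 m

115.5


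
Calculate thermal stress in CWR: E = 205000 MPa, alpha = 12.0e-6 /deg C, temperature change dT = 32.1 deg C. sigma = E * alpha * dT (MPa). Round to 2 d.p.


sigma = E * alpha * dT
sigma = 205000 * 12.0e-6 * 32.1
sigma = 2.46 * 32.1
sigma = 78.97 MPa

78.97


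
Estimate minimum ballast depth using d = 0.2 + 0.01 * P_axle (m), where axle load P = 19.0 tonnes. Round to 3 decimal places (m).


d = 0.2 + 0.01 * 19.0
d = 0.2 + 0.19
d = 0.390 m

0.390


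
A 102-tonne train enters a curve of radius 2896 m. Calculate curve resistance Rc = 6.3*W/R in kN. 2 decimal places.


Rc = 6.3 * W / R
Rc = 6.3 * 102 / 2896
Rc = 642.6 / 2896
Rc = 0.22 kN

0.22


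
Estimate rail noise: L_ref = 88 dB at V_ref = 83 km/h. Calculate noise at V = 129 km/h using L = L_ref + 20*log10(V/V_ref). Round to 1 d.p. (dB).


V/V_ref = 129 / 83 = 1.554217
log10(1.554217) = 0.191512
20 * 0.191512 = 3.8302
L = 88 + 3.8302 = 91.8 dB

91.8


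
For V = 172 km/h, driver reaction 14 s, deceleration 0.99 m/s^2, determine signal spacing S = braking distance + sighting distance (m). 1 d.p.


V = 172 / 3.6 = 47.7778 m/s
Braking distance = 47.7778^2 / (2*0.99) = 1152.8869 m
Sighting distance = 47.7778 * 14 = 668.8889 m
S = 1152.8869 + 668.8889 = 1821.8 m

1821.8


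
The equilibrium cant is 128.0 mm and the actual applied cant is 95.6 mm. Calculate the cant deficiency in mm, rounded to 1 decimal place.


Cant deficiency = equilibrium cant - actual cant
CD = 128.0 - 95.6
CD = 32.4 mm

32.4


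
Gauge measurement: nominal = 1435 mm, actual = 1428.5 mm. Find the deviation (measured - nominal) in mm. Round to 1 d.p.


Deviation = measured - nominal
Deviation = 1428.5 - 1435
Deviation = -6.5 mm

-6.5


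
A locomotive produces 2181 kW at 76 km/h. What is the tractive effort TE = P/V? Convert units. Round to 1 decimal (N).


Convert: P = 2181 kW = 2181000 W
V = 76 / 3.6 = 21.1111 m/s
TE = 2181000 / 21.1111
TE = 103310.5 N

103310.5


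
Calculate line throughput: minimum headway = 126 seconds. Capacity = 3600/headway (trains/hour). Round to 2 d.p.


Capacity = 3600 / headway
Capacity = 3600 / 126
Capacity = 28.57 trains/hour

28.57


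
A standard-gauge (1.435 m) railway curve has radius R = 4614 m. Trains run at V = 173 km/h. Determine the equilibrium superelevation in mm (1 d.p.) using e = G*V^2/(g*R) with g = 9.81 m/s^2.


Convert speed: V = 173 / 3.6 = 48.0556 m/s
Apply formula: e = 1.435 * 48.0556^2 / (9.81 * 4614)
e = 1.435 * 2309.3364 / 45263.34
e = 0.073214 m = 73.2 mm

73.2


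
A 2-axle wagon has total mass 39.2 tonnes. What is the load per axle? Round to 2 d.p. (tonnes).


Load per axle = total weight / number of axles
Load = 39.2 / 2
Load = 19.60 tonnes

19.60


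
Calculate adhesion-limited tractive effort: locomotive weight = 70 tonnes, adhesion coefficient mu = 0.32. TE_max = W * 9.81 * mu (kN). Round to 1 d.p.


TE_max = W * g * mu
TE_max = 70 * 9.81 * 0.32
TE_max = 686.7 * 0.32
TE_max = 219.7 kN

219.7


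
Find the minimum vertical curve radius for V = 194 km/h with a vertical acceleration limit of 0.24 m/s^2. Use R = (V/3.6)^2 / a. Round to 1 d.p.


Convert speed: V = 194 / 3.6 = 53.8889 m/s
V^2 = 2904.0123 m^2/s^2
R_v = 2904.0123 / 0.24
R_v = 12100.1 m

12100.1


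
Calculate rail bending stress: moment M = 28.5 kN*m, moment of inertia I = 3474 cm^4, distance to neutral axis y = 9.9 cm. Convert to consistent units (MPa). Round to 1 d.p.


Convert units:
M = 28.5 kN*m = 28500000 N*mm
y = 9.9 cm = 99 mm
I = 3474 cm^4 = 34740000 mm^4
sigma = 28500000 * 99 / 34740000
sigma = 81.2 MPa

81.2


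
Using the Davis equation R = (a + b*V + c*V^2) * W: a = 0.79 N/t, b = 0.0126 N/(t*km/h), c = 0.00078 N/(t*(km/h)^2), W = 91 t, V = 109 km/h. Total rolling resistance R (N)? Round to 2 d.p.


b*V = 0.0126 * 109 = 1.3734
c*V^2 = 0.00078 * 11881 = 9.26718
R_per_t = 0.79 + 1.3734 + 9.26718 = 11.43058 N/t
R_total = 11.43058 * 91 = 1040.18 N

1040.18


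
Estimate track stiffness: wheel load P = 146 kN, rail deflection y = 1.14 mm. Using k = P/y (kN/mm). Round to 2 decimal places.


Track stiffness k = P / y
k = 146 / 1.14
k = 128.07 kN/mm

128.07


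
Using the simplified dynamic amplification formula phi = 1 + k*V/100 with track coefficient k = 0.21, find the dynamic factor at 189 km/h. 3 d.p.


phi = 1 + k * V / 100
phi = 1 + 0.21 * 189 / 100
phi = 1 + 0.3969
phi = 1.397

1.397


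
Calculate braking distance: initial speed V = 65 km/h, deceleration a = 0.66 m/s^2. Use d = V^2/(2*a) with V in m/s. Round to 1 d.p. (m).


Convert speed: V = 65 / 3.6 = 18.0556 m/s
V^2 = 326.0031
d = 326.0031 / (2 * 0.66)
d = 326.0031 / 1.32
d = 247.0 m

247.0


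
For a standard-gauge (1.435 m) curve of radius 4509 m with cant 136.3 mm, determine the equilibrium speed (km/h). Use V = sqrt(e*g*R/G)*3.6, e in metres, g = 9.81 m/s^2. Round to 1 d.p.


Convert cant: e = 136.3 mm = 0.1363 m
V_ms = sqrt(0.1363 * 9.81 * 4509 / 1.435)
V_ms = sqrt(4201.391935) = 64.8181 m/s
V = 64.8181 * 3.6 = 233.3 km/h

233.3


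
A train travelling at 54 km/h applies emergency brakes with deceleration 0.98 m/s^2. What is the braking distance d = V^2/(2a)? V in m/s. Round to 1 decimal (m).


Convert speed: V = 54 / 3.6 = 15.0 m/s
V^2 = 225.0
d = 225.0 / (2 * 0.98)
d = 225.0 / 1.96
d = 114.8 m

114.8


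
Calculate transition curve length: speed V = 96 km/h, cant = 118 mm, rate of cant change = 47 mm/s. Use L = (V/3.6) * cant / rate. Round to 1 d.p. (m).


Convert speed: V = 96 / 3.6 = 26.6667 m/s
L = 26.6667 * 118 / 47
L = 3146.6667 / 47
L = 67.0 m

67.0


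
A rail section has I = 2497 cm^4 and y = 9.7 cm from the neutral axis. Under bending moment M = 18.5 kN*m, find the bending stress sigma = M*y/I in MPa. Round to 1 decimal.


Convert units:
M = 18.5 kN*m = 18500000 N*mm
y = 9.7 cm = 97 mm
I = 2497 cm^4 = 24970000 mm^4
sigma = 18500000 * 97 / 24970000
sigma = 71.9 MPa

71.9


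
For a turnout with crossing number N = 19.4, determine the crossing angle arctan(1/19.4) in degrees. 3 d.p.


1/N = 1/19.4 = 0.051546
angle = arctan(0.051546) = 0.051501 rad
angle = 0.051501 * 180/pi = 2.951 degrees

2.951


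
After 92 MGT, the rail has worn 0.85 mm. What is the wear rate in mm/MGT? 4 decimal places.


Wear rate = total wear / cumulative tonnage
Rate = 0.85 / 92
Rate = 0.0092 mm/MGT

0.0092


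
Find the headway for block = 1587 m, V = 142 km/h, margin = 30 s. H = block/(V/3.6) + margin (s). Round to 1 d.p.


V = 142 / 3.6 = 39.4444 m/s
Block traversal time = 1587 / 39.4444 = 40.2338 s
Headway = 40.2338 + 30
Headway = 70.2 s

70.2


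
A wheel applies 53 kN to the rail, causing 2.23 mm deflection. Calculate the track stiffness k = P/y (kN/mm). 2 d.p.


Track stiffness k = P / y
k = 53 / 2.23
k = 23.77 kN/mm

23.77


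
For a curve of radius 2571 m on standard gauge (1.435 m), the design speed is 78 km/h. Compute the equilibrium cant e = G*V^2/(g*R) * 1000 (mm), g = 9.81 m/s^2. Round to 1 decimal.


Convert speed: V = 78 / 3.6 = 21.6667 m/s
Apply formula: e = 1.435 * 21.6667^2 / (9.81 * 2571)
e = 1.435 * 469.4444 / 25221.51
e = 0.026709 m = 26.7 mm

26.7


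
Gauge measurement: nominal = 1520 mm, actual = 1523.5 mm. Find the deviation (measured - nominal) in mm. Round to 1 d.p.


Deviation = measured - nominal
Deviation = 1523.5 - 1520
Deviation = 3.5 mm

3.5


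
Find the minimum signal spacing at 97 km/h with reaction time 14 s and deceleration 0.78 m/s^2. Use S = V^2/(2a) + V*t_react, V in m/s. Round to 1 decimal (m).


V = 97 / 3.6 = 26.9444 m/s
Braking distance = 26.9444^2 / (2*0.78) = 465.3866 m
Sighting distance = 26.9444 * 14 = 377.2222 m
S = 465.3866 + 377.2222 = 842.6 m

842.6


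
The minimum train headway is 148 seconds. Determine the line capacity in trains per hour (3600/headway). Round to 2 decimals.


Capacity = 3600 / headway
Capacity = 3600 / 148
Capacity = 24.32 trains/hour

24.32


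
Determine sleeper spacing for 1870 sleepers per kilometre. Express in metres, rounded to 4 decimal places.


Spacing = 1000 m / number of sleepers
Spacing = 1000 / 1870
Spacing = 0.5348 m

0.5348


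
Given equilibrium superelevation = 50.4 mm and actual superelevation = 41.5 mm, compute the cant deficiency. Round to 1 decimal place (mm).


Cant deficiency = equilibrium cant - actual cant
CD = 50.4 - 41.5
CD = 8.9 mm

8.9


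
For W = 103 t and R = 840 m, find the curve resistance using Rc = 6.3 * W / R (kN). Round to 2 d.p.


Rc = 6.3 * W / R
Rc = 6.3 * 103 / 840
Rc = 648.9 / 840
Rc = 0.77 kN

0.77


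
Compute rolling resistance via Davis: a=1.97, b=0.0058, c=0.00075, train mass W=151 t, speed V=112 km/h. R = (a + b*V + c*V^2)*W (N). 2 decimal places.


b*V = 0.0058 * 112 = 0.6496
c*V^2 = 0.00075 * 12544 = 9.408
R_per_t = 1.97 + 0.6496 + 9.408 = 12.0276 N/t
R_total = 12.0276 * 151 = 1816.17 N

1816.17


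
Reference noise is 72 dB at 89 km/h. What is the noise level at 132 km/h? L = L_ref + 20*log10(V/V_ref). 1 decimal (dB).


V/V_ref = 132 / 89 = 1.483146
log10(1.483146) = 0.171184
20 * 0.171184 = 3.4237
L = 72 + 3.4237 = 75.4 dB

75.4


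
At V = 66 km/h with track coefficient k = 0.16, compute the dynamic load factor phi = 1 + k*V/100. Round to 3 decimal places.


phi = 1 + k * V / 100
phi = 1 + 0.16 * 66 / 100
phi = 1 + 0.1056
phi = 1.106

1.106


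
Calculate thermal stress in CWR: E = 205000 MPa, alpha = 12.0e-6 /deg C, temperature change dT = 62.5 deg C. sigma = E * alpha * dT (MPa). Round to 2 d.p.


sigma = E * alpha * dT
sigma = 205000 * 12.0e-6 * 62.5
sigma = 2.46 * 62.5
sigma = 153.75 MPa

153.75


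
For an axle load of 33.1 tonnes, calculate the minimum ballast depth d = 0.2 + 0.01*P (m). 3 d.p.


d = 0.2 + 0.01 * 33.1
d = 0.2 + 0.331
d = 0.531 m

0.531


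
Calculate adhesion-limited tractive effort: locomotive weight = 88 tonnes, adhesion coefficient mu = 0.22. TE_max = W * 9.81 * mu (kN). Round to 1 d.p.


TE_max = W * g * mu
TE_max = 88 * 9.81 * 0.22
TE_max = 863.28 * 0.22
TE_max = 189.9 kN

189.9


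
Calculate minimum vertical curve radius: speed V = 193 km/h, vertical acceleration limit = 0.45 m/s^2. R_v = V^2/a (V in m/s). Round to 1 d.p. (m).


Convert speed: V = 193 / 3.6 = 53.6111 m/s
V^2 = 2874.1512 m^2/s^2
R_v = 2874.1512 / 0.45
R_v = 6387.0 m

6387.0


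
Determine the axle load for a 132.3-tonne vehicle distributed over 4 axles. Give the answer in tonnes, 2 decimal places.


Load per axle = total weight / number of axles
Load = 132.3 / 4
Load = 33.08 tonnes

33.08


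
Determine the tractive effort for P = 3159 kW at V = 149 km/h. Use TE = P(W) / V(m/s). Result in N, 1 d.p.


Convert: P = 3159 kW = 3159000 W
V = 149 / 3.6 = 41.3889 m/s
TE = 3159000 / 41.3889
TE = 76324.8 N

76324.8


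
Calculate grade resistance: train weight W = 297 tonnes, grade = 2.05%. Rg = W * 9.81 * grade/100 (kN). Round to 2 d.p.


Rg = W * 9.81 * grade / 100
Rg = 297 * 9.81 * 2.05 / 100
Rg = 2913.57 * 0.0205
Rg = 59.73 kN

59.73


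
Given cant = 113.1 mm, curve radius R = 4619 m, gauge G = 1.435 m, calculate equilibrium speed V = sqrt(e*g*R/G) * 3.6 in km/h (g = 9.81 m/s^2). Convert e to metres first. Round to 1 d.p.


Convert cant: e = 113.1 mm = 0.1131 m
V_ms = sqrt(0.1131 * 9.81 * 4619 / 1.435)
V_ms = sqrt(3571.311017) = 59.7604 m/s
V = 59.7604 * 3.6 = 215.1 km/h

215.1


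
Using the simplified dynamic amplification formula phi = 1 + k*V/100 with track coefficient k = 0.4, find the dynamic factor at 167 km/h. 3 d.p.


phi = 1 + k * V / 100
phi = 1 + 0.4 * 167 / 100
phi = 1 + 0.668
phi = 1.668

1.668


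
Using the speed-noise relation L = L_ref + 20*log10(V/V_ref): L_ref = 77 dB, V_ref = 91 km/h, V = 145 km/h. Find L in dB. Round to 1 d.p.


V/V_ref = 145 / 91 = 1.593407
log10(1.593407) = 0.202327
20 * 0.202327 = 4.0465
L = 77 + 4.0465 = 81.0 dB

81.0


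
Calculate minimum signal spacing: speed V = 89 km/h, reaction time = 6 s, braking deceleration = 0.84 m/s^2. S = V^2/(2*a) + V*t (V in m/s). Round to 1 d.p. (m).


V = 89 / 3.6 = 24.7222 m/s
Braking distance = 24.7222^2 / (2*0.84) = 363.8025 m
Sighting distance = 24.7222 * 6 = 148.3333 m
S = 363.8025 + 148.3333 = 512.1 m

512.1


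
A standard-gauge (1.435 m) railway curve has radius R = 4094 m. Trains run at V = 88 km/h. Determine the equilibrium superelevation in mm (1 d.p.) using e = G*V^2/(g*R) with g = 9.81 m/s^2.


Convert speed: V = 88 / 3.6 = 24.4444 m/s
Apply formula: e = 1.435 * 24.4444^2 / (9.81 * 4094)
e = 1.435 * 597.5309 / 40162.14
e = 0.02135 m = 21.3 mm

21.3


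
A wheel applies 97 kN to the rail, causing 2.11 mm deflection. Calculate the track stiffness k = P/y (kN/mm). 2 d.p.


Track stiffness k = P / y
k = 97 / 2.11
k = 45.97 kN/mm

45.97


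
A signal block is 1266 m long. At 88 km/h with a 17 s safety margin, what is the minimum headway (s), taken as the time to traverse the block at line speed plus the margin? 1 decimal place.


V = 88 / 3.6 = 24.4444 m/s
Block traversal time = 1266 / 24.4444 = 51.7909 s
Headway = 51.7909 + 17
Headway = 68.8 s

68.8


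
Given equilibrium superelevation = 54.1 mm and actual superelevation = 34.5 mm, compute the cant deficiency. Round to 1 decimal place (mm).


Cant deficiency = equilibrium cant - actual cant
CD = 54.1 - 34.5
CD = 19.6 mm

19.6


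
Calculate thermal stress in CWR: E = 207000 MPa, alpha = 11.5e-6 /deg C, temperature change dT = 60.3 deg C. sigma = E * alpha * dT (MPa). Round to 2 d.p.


sigma = E * alpha * dT
sigma = 207000 * 11.5e-6 * 60.3
sigma = 2.3805 * 60.3
sigma = 143.54 MPa

143.54


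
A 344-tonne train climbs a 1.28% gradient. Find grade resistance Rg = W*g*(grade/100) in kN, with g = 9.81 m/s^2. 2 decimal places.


Rg = W * 9.81 * grade / 100
Rg = 344 * 9.81 * 1.28 / 100
Rg = 3374.64 * 0.0128
Rg = 43.20 kN

43.20


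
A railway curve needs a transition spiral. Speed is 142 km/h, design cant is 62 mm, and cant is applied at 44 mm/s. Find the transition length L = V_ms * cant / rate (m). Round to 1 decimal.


Convert speed: V = 142 / 3.6 = 39.4444 m/s
L = 39.4444 * 62 / 44
L = 2445.5556 / 44
L = 55.6 m

55.6


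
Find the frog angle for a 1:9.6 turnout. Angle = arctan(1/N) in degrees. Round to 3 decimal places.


1/N = 1/9.6 = 0.104167
angle = arctan(0.104167) = 0.103792 rad
angle = 0.103792 * 180/pi = 5.947 degrees

5.947


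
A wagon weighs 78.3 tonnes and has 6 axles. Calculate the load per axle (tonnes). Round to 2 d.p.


Load per axle = total weight / number of axles
Load = 78.3 / 6
Load = 13.05 tonnes

13.05


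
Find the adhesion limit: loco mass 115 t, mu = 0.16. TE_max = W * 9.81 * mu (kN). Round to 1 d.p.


TE_max = W * g * mu
TE_max = 115 * 9.81 * 0.16
TE_max = 1128.15 * 0.16
TE_max = 180.5 kN

180.5


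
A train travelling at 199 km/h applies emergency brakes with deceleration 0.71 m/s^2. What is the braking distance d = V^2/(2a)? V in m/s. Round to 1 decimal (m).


Convert speed: V = 199 / 3.6 = 55.2778 m/s
V^2 = 3055.6327
d = 3055.6327 / (2 * 0.71)
d = 3055.6327 / 1.42
d = 2151.9 m

2151.9


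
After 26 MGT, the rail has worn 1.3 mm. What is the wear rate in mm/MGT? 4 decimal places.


Wear rate = total wear / cumulative tonnage
Rate = 1.3 / 26
Rate = 0.0500 mm/MGT

0.0500


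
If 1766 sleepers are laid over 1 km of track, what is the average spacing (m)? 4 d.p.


Spacing = 1000 m / number of sleepers
Spacing = 1000 / 1766
Spacing = 0.5663 m

0.5663


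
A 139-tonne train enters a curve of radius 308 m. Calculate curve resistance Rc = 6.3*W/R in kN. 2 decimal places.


Rc = 6.3 * W / R
Rc = 6.3 * 139 / 308
Rc = 875.7 / 308
Rc = 2.84 kN

2.84


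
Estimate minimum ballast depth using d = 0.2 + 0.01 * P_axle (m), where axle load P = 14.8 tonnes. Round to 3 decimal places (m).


d = 0.2 + 0.01 * 14.8
d = 0.2 + 0.148
d = 0.348 m

0.348


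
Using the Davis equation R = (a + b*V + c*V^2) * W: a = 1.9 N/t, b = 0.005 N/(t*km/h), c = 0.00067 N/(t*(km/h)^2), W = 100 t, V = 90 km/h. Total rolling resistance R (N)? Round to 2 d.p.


b*V = 0.005 * 90 = 0.45
c*V^2 = 0.00067 * 8100 = 5.427
R_per_t = 1.9 + 0.45 + 5.427 = 7.777 N/t
R_total = 7.777 * 100 = 777.70 N

777.70
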